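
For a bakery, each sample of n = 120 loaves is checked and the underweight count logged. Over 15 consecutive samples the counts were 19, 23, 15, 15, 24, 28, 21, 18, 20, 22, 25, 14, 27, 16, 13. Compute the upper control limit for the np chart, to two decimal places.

32.25

p̄ = Σdᵢ / (k·n) = 300 / (15 × 120) = 0.16667
UCL = np̄ + 3·√(np̄(1−p̄)) = 20.0000 + 3 × √(20.0000×0.83333) = 20.0000 + 3 × 4.0825 = 32.2474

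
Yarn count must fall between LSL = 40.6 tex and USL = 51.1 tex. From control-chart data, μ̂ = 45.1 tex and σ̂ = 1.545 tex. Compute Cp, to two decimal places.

Cp = (USL − LSL) / (6σ̂) = (51.1 − 40.6) / (6 × 1.545) = 10.5000 / 9.2700 = 1.1327

1.13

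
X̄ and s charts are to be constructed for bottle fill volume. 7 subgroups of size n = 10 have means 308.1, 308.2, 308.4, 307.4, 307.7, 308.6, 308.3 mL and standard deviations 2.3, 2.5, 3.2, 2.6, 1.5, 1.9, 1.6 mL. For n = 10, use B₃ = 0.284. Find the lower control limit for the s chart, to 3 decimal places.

s̄ = (2.3 + 2.5 + 3.2 + 2.6 + 1.5 + 1.9 + 1.6) / 7 = 2.2286
LCL_s = B₃·s̄ = 0.284 × 2.2286 = 0.6329

0.633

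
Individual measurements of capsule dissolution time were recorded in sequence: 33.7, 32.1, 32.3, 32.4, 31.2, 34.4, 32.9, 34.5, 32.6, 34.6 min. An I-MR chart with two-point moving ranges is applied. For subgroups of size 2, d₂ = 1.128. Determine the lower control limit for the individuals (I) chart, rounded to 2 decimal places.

29.14

X̄ = (33.7 + 32.1 + 32.3 + 32.4 + 31.2 + 34.4 + 32.9 + 34.5 + 32.6 + 34.6) / 10 = 33.0700
Moving ranges: 1.6, 0.2, 0.1, 1.2, 3.2, 1.5, 1.6, 1.9, 2.0; M̄R̄ = 13.3000 / 9 = 1.4778
LCL = X̄ − 3·M̄R̄/d₂ = 33.0700 − 3 × 1.4778 / 1.128 = 29.1397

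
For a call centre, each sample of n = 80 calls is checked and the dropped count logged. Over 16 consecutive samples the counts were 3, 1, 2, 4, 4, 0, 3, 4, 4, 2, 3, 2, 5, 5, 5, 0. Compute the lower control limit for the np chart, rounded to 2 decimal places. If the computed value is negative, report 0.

p̄ = Σdᵢ / (k·n) = 47 / (16 × 80) = 0.03672
LCL = np̄ − 3·√(np̄(1−p̄)) = 2.9375 − 3 × 1.6822 = -2.1090 → 0 (negative, so LCL = 0)

0.00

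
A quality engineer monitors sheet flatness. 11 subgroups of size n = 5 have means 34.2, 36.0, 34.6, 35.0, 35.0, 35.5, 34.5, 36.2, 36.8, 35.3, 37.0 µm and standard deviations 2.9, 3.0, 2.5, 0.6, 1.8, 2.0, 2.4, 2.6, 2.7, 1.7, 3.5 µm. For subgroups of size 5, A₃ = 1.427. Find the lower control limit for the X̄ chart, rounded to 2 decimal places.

X̄̄ = (34.2 + 36.0 + 34.6 + 35.0 + 35.0 + 35.5 + 34.5 + 36.2 + 36.8 + 35.3 + 37.0) / 11 = 35.4636
s̄ = (2.9 + 3.0 + 2.5 + 0.6 + 1.8 + 2.0 + 2.4 + 2.6 + 2.7 + 1.7 + 3.5) / 11 = 2.3364
LCL = X̄̄ − A₃·s̄ = 35.4636 − 1.427 × 2.3364 = 32.1296

32.13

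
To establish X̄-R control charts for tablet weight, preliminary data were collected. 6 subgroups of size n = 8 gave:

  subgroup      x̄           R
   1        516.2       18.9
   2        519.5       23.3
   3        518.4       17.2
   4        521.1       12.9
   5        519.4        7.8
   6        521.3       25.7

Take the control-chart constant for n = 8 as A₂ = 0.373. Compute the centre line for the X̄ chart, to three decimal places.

519.317

X̄̄ = (516.2 + 519.5 + 518.4 + 521.1 + 519.4 + 521.3) / 6 = 3115.9000 / 6 = 519.3167
CL = X̄̄ = 519.3167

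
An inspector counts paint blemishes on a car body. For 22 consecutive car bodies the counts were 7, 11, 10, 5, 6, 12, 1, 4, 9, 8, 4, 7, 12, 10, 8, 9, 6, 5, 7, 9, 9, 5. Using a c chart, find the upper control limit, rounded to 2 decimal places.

c̄ = (7 + 11 + 10 + 5 + 6 + 12 + 1 + 4 + 9 + 8 + 4 + 7 + 12 + 10 + 8 + 9 + 6 + 5 + 7 + 9 + 9 + 5) / 22 = 164 / 22 = 7.4545
UCL = c̄ + 3√c̄ = 7.4545 + 3 × √7.4545 = 7.4545 + 3 × 2.7303 = 15.6454

15.65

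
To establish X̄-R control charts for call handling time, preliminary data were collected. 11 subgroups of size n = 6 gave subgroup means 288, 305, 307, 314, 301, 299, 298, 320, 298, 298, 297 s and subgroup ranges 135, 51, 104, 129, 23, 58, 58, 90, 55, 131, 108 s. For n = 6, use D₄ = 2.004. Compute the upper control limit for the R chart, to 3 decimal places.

R̄ = (135 + 51 + 104 + 129 + 23 + 58 + 58 + 90 + 55 + 131 + 108) / 11 = 942.0000 / 11 = 85.6364
UCL_R = D₄·R̄ = 2.004 × 85.6364 = 171.6153

171.615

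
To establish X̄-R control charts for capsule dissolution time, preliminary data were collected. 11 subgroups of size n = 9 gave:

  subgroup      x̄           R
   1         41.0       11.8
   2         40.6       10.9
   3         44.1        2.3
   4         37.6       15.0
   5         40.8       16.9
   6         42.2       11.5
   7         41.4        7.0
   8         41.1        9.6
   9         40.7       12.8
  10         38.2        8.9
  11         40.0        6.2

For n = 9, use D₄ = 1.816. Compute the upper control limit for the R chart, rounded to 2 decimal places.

18.64

R̄ = (11.8 + 10.9 + 2.3 + 15.0 + 16.9 + 11.5 + 7.0 + 9.6 + 12.8 + 8.9 + 6.2) / 11 = 112.9000 / 11 = 10.2636
UCL_R = D₄·R̄ = 1.816 × 10.2636 = 18.6388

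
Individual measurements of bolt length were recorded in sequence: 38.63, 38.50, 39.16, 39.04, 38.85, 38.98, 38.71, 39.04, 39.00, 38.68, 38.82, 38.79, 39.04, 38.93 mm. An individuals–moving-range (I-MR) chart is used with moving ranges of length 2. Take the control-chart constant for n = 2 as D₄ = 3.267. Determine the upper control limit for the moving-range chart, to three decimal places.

0.684

Moving ranges: 0.13, 0.66, 0.12, 0.19, 0.13, 0.27, 0.33, 0.04, 0.32, 0.14, 0.03, 0.25, 0.11; M̄R̄ = 2.7200 / 13 = 0.2092
UCL_MR = D₄·M̄R̄ = 3.267 × 0.2092 = 0.6836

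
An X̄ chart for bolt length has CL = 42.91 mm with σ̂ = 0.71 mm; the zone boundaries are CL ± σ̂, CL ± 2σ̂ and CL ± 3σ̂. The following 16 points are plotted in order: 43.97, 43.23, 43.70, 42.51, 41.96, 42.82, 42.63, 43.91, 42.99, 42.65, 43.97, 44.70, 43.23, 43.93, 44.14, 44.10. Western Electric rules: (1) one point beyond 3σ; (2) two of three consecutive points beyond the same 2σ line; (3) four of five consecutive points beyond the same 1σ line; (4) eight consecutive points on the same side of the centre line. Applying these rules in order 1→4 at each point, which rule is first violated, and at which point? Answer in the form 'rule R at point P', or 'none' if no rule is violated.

rule 3 at point 15

Zone of each point (C = within 1σ̂, B = 1σ̂–2σ̂, A = 2σ̂–3σ̂, * = beyond 3σ̂; sign = side of CL): 1:+B, 2:+C, 3:+B, 4:-C, 5:-B, 6:-C, 7:-C, 8:+B, 9:+C, 10:-C, 11:+B, 12:+A, 13:+C, 14:+B, 15:+B, 16:+B
Rule 3 (four of five consecutive points beyond the same 1σ limit) is satisfied at point 15.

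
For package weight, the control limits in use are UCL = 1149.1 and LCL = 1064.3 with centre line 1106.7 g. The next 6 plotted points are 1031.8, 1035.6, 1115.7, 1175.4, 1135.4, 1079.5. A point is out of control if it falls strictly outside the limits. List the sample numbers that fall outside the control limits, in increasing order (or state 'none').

Compare each point to [1064.3, 1149.1]: sample 1 = 1031.8 < LCL; sample 2 = 1035.6 < LCL; sample 4 = 1175.4 > UCL.

1, 2, 4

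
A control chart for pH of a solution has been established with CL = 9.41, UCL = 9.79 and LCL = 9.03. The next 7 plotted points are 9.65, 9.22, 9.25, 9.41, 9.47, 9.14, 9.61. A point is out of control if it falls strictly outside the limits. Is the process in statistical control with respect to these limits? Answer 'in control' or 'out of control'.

in control

All 7 points lie within [9.03, 9.79].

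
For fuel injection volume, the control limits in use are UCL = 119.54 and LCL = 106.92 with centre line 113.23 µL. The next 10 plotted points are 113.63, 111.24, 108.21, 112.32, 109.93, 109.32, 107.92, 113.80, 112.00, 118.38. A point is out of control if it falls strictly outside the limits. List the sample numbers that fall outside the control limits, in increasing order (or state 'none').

none

All 10 points lie within [106.92, 119.54].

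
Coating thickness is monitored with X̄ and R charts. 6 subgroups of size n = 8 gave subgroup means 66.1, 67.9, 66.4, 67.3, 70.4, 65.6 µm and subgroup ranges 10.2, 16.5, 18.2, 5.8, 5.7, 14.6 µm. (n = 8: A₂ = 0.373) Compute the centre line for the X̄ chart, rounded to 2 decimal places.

67.28

X̄̄ = (66.1 + 67.9 + 66.4 + 67.3 + 70.4 + 65.6) / 6 = 403.7000 / 6 = 67.2833
CL = X̄̄ = 67.2833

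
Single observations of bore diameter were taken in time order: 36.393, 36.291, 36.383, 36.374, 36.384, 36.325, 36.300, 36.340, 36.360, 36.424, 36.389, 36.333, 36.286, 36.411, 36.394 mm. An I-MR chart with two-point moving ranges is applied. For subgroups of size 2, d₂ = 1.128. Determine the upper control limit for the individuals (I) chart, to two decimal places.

36.49

X̄ = (36.393 + 36.291 + 36.383 + 36.374 + 36.384 + 36.325 + 36.300 + 36.340 + 36.360 + 36.424 + 36.389 + 36.333 + 36.286 + 36.411 + 36.394) / 15 = 36.3591
Moving ranges: 0.102, 0.092, 0.009, 0.010, 0.059, 0.025, 0.040, 0.020, 0.064, 0.035, 0.056, 0.047, 0.125, 0.017; M̄R̄ = 0.7010 / 14 = 0.0501
UCL = X̄ + 3·M̄R̄/d₂ = 36.3591 + 3 × 0.0501 / 1.128 = 36.4923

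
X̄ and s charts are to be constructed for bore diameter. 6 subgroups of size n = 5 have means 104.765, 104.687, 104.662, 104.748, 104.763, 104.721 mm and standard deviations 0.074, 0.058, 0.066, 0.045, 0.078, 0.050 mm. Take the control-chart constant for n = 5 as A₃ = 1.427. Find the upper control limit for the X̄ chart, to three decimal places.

X̄̄ = (104.765 + 104.687 + 104.662 + 104.748 + 104.763 + 104.721) / 6 = 104.7243
s̄ = (0.074 + 0.058 + 0.066 + 0.045 + 0.078 + 0.050) / 6 = 0.0618
UCL = X̄̄ + A₃·s̄ = 104.7243 + 1.427 × 0.0618 = 104.8126

104.813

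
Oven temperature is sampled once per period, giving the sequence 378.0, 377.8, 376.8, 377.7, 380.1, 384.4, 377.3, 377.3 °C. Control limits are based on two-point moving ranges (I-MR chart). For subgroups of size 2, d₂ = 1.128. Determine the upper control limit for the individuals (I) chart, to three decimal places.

X̄ = (378.0 + 377.8 + 376.8 + 377.7 + 380.1 + 384.4 + 377.3 + 377.3) / 8 = 378.6750
Moving ranges: 0.2, 1.0, 0.9, 2.4, 4.3, 7.1, 0.0; M̄R̄ = 15.9000 / 7 = 2.2714
UCL = X̄ + 3·M̄R̄/d₂ = 378.6750 + 3 × 2.2714 / 1.128 = 384.7160

384.716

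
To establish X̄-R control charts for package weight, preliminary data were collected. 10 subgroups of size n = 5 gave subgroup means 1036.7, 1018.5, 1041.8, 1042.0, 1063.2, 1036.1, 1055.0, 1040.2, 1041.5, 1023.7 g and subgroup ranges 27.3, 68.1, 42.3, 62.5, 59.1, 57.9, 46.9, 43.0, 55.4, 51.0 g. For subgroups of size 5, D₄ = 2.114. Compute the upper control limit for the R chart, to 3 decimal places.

R̄ = (27.3 + 68.1 + 42.3 + 62.5 + 59.1 + 57.9 + 46.9 + 43.0 + 55.4 + 51.0) / 10 = 513.5000 / 10 = 51.3500
UCL_R = D₄·R̄ = 2.114 × 51.3500 = 108.5539

108.554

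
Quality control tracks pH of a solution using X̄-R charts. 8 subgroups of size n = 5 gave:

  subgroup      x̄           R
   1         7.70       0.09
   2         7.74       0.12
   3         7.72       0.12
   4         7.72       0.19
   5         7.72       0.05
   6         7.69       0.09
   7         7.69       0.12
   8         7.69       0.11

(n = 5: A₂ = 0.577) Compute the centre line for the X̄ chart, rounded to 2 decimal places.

X̄̄ = (7.70 + 7.74 + 7.72 + 7.72 + 7.72 + 7.69 + 7.69 + 7.69) / 8 = 61.6700 / 8 = 7.7088
CL = X̄̄ = 7.7088

7.71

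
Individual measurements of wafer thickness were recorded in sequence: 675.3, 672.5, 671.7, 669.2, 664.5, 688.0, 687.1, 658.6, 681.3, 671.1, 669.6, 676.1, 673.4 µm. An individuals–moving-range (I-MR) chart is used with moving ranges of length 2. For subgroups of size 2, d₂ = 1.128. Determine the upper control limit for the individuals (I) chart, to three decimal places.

X̄ = (675.3 + 672.5 + 671.7 + 669.2 + 664.5 + 688.0 + 687.1 + 658.6 + 681.3 + 671.1 + 669.6 + 676.1 + 673.4) / 13 = 673.7231
Moving ranges: 2.8, 0.8, 2.5, 4.7, 23.5, 0.9, 28.5, 22.7, 10.2, 1.5, 6.5, 2.7; M̄R̄ = 107.3000 / 12 = 8.9417
UCL = X̄ + 3·M̄R̄/d₂ = 673.7231 + 3 × 8.9417 / 1.128 = 697.5041

697.504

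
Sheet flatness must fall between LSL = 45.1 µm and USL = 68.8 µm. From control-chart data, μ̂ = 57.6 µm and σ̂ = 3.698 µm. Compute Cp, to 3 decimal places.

1.068

Cp = (USL − LSL) / (6σ̂) = (68.8 − 45.1) / (6 × 3.698) = 23.7000 / 22.1880 = 1.0681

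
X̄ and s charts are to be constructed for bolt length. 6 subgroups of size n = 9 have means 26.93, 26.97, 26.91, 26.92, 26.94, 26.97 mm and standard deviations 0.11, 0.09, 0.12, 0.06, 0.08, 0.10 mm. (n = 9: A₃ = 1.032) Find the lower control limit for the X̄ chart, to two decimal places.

X̄̄ = (26.93 + 26.97 + 26.91 + 26.92 + 26.94 + 26.97) / 6 = 26.9400
s̄ = (0.11 + 0.09 + 0.12 + 0.06 + 0.08 + 0.10) / 6 = 0.0933
LCL = X̄̄ − A₃·s̄ = 26.9400 − 1.032 × 0.0933 = 26.8437

26.84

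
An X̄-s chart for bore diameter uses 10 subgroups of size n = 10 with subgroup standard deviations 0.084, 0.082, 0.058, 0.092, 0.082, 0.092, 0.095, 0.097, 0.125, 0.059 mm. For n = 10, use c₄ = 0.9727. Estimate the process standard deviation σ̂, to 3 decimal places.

s̄ = (0.084 + 0.082 + 0.058 + 0.092 + 0.082 + 0.092 + 0.095 + 0.097 + 0.125 + 0.059) / 10 = 0.0866
σ̂ = s̄ / c₄ = 0.0866 / 0.9727 = 0.0890

0.089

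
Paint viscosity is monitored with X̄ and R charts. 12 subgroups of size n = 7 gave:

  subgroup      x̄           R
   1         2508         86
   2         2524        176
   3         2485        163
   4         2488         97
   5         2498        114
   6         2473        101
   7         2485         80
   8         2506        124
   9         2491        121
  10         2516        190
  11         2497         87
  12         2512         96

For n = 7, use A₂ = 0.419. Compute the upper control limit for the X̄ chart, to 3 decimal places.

X̄̄ = (2508 + 2524 + 2485 + 2488 + 2498 + 2473 + 2485 + 2506 + 2491 + 2516 + 2497 + 2512) / 12 = 29983.0000 / 12 = 2498.5833
R̄ = (86 + 176 + 163 + 97 + 114 + 101 + 80 + 124 + 121 + 190 + 87 + 96) / 12 = 1435.0000 / 12 = 119.5833
UCL = X̄̄ + A₂·R̄ = 2498.5833 + 0.419 × 119.5833 = 2548.6888

2548.689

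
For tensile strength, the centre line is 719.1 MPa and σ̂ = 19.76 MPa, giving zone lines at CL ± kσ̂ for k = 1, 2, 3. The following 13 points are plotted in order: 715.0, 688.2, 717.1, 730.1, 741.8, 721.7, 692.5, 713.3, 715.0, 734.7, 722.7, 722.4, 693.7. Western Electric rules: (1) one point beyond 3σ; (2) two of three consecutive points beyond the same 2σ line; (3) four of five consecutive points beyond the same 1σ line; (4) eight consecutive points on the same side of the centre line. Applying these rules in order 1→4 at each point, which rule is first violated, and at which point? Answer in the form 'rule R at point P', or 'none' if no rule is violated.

none

Zone of each point (C = within 1σ̂, B = 1σ̂–2σ̂, A = 2σ̂–3σ̂, * = beyond 3σ̂; sign = side of CL): 1:-C, 2:-B, 3:-C, 4:+C, 5:+B, 6:+C, 7:-B, 8:-C, 9:-C, 10:+C, 11:+C, 12:+C, 13:-B
No rule fires across all 13 points.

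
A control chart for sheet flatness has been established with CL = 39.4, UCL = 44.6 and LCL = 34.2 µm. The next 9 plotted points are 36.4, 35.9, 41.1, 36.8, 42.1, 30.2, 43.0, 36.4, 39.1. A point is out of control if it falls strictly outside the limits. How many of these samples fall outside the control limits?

Compare each point to [34.2, 44.6]: sample 6 = 30.2 < LCL.

1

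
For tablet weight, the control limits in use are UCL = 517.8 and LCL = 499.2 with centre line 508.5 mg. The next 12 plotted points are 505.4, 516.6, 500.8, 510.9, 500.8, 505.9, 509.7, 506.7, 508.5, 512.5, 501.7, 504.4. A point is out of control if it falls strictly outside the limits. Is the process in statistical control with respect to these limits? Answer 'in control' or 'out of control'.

All 12 points lie within [499.2, 517.8].

in control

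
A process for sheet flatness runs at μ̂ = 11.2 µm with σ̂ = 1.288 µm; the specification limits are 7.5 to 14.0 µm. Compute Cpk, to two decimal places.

Cpu = (USL − μ̂) / (3σ̂) = (14.0 − 11.2) / (3 × 1.288) = 0.7246; Cpl = (μ̂ − LSL) / (3σ̂) = (11.2 − 7.5) / (3 × 1.288) = 0.9576; Cpk = min(Cpu, Cpl) = 0.7246

0.72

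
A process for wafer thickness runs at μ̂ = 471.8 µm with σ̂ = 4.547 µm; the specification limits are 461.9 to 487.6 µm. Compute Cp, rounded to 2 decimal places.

0.94

Cp = (USL − LSL) / (6σ̂) = (487.6 − 461.9) / (6 × 4.547) = 25.7000 / 27.2820 = 0.9420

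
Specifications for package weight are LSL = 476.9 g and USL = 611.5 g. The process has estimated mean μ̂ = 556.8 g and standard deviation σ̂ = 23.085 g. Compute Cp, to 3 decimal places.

Cp = (USL − LSL) / (6σ̂) = (611.5 − 476.9) / (6 × 23.085) = 134.6000 / 138.5100 = 0.9718

0.972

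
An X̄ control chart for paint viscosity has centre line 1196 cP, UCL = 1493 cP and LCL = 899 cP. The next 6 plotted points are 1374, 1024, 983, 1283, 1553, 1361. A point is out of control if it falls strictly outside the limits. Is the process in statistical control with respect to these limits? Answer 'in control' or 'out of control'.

out of control

Compare each point to [899, 1493]: sample 5 = 1553 > UCL.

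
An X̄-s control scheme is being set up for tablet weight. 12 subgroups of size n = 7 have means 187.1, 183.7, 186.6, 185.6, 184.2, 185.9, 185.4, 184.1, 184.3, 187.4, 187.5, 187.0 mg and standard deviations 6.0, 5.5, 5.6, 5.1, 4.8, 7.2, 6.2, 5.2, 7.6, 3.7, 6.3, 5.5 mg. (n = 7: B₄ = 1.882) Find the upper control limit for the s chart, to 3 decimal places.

10.774

s̄ = (6.0 + 5.5 + 5.6 + 5.1 + 4.8 + 7.2 + 6.2 + 5.2 + 7.6 + 3.7 + 6.3 + 5.5) / 12 = 5.7250
UCL_s = B₄·s̄ = 1.882 × 5.7250 = 10.7744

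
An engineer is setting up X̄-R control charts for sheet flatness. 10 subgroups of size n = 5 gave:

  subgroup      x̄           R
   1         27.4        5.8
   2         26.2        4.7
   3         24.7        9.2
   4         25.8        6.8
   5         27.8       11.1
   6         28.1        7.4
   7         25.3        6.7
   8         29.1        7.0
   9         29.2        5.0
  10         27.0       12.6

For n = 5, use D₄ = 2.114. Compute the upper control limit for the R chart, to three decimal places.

R̄ = (5.8 + 4.7 + 9.2 + 6.8 + 11.1 + 7.4 + 6.7 + 7.0 + 5.0 + 12.6) / 10 = 76.3000 / 10 = 7.6300
UCL_R = D₄·R̄ = 2.114 × 7.6300 = 16.1298

16.130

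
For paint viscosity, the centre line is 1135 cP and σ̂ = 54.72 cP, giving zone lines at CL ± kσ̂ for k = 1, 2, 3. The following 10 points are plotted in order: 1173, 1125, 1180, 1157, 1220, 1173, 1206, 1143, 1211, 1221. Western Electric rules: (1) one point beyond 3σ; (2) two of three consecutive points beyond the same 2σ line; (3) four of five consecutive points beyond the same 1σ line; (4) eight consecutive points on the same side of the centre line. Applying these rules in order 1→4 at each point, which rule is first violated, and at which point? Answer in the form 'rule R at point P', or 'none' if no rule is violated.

Zone of each point (C = within 1σ̂, B = 1σ̂–2σ̂, A = 2σ̂–3σ̂, * = beyond 3σ̂; sign = side of CL): 1:+C, 2:-C, 3:+C, 4:+C, 5:+B, 6:+C, 7:+B, 8:+C, 9:+B, 10:+B
Rule 4 (eight consecutive points on the same side of the centre line) is satisfied at point 10.

rule 4 at point 10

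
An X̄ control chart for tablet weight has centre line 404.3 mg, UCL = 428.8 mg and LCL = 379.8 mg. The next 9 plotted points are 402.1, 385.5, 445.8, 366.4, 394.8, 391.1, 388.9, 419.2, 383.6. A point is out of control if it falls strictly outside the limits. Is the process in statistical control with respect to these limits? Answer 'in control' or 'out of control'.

Compare each point to [379.8, 428.8]: sample 3 = 445.8 > UCL; sample 4 = 366.4 < LCL.

out of control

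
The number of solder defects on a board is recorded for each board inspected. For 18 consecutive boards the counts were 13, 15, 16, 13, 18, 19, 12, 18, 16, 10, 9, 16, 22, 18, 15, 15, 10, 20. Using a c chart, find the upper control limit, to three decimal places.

27.004

c̄ = (13 + 15 + 16 + 13 + 18 + 19 + 12 + 18 + 16 + 10 + 9 + 16 + 22 + 18 + 15 + 15 + 10 + 20) / 18 = 275 / 18 = 15.2778
UCL = c̄ + 3√c̄ = 15.2778 + 3 × √15.2778 = 15.2778 + 3 × 3.9087 = 27.0038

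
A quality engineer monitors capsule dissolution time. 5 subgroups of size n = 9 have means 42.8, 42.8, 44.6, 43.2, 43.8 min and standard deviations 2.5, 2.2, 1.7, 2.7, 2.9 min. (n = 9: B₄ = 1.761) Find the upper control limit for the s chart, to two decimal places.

4.23

s̄ = (2.5 + 2.2 + 1.7 + 2.7 + 2.9) / 5 = 2.4000
UCL_s = B₄·s̄ = 1.761 × 2.4000 = 4.2264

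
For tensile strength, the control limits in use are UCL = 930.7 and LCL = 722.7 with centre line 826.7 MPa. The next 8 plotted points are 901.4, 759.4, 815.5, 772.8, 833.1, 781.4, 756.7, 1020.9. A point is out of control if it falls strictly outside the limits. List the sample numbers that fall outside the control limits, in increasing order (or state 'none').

Compare each point to [722.7, 930.7]: sample 8 = 1020.9 > UCL.

8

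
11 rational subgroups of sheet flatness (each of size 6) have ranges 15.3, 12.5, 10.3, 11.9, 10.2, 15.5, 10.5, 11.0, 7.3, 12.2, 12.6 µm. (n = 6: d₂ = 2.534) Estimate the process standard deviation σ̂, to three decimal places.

4.639

R̄ = (15.3 + 12.5 + 10.3 + 11.9 + 10.2 + 15.5 + 10.5 + 11.0 + 7.3 + 12.2 + 12.6) / 11 = 11.7545
σ̂ = R̄ / d₂ = 11.7545 / 2.534 = 4.6387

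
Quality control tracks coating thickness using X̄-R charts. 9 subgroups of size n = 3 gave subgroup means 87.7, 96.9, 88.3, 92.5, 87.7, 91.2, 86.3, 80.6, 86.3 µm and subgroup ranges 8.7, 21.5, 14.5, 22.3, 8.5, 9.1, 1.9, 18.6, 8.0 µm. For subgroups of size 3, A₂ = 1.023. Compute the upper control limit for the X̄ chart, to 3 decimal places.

101.467

X̄̄ = (87.7 + 96.9 + 88.3 + 92.5 + 87.7 + 91.2 + 86.3 + 80.6 + 86.3) / 9 = 797.5000 / 9 = 88.6111
R̄ = (8.7 + 21.5 + 14.5 + 22.3 + 8.5 + 9.1 + 1.9 + 18.6 + 8.0) / 9 = 113.1000 / 9 = 12.5667
UCL = X̄̄ + A₂·R̄ = 88.6111 + 1.023 × 12.5667 = 101.4668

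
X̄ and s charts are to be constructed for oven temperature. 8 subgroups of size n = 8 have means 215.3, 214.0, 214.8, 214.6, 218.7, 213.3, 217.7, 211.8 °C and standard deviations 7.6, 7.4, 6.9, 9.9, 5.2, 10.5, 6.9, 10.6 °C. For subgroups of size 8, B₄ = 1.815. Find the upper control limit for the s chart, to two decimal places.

14.75

s̄ = (7.6 + 7.4 + 6.9 + 9.9 + 5.2 + 10.5 + 6.9 + 10.6) / 8 = 8.1250
UCL_s = B₄·s̄ = 1.815 × 8.1250 = 14.7469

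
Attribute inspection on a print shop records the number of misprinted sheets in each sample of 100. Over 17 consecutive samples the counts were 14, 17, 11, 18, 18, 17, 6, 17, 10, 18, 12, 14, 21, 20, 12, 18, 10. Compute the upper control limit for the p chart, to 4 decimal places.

0.2556

p̄ = Σdᵢ / (k·n) = 253 / (17 × 100) = 0.14882
UCL = p̄ + 3·√(p̄(1−p̄)/n) = 0.14882 + 3 × √(0.14882×0.85118/100) = 0.14882 + 3 × 0.03559 = 0.25560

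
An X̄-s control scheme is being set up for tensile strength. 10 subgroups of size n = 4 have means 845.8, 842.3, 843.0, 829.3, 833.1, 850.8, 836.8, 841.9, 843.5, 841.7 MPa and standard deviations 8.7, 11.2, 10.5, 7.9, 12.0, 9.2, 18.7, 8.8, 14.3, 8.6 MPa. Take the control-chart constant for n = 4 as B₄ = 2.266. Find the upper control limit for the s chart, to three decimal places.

s̄ = (8.7 + 11.2 + 10.5 + 7.9 + 12.0 + 9.2 + 18.7 + 8.8 + 14.3 + 8.6) / 10 = 10.9900
UCL_s = B₄·s̄ = 2.266 × 10.9900 = 24.9033

24.903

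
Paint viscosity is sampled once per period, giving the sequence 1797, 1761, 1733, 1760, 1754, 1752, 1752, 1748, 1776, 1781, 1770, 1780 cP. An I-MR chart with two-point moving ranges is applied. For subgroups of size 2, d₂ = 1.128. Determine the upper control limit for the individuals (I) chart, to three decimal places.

1801.626

X̄ = (1797 + 1761 + 1733 + 1760 + 1754 + 1752 + 1752 + 1748 + 1776 + 1781 + 1770 + 1780) / 12 = 1763.6667
Moving ranges: 36, 28, 27, 6, 2, 0, 4, 28, 5, 11, 10; M̄R̄ = 157.0000 / 11 = 14.2727
UCL = X̄ + 3·M̄R̄/d₂ = 1763.6667 + 3 × 14.2727 / 1.128 = 1801.6260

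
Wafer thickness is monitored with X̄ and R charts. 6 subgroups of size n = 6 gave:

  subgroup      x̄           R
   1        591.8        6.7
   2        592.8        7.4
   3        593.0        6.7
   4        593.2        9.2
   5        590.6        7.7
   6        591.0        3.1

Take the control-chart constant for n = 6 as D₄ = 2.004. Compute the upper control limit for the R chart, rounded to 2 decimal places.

R̄ = (6.7 + 7.4 + 6.7 + 9.2 + 7.7 + 3.1) / 6 = 40.8000 / 6 = 6.8000
UCL_R = D₄·R̄ = 2.004 × 6.8000 = 13.6272

13.63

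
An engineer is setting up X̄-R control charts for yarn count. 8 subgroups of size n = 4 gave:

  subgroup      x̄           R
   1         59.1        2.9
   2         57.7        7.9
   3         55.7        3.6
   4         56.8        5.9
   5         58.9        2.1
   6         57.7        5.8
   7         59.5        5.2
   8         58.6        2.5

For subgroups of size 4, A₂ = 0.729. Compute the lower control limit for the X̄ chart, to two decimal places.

X̄̄ = (59.1 + 57.7 + 55.7 + 56.8 + 58.9 + 57.7 + 59.5 + 58.6) / 8 = 464.0000 / 8 = 58.0000
R̄ = (2.9 + 7.9 + 3.6 + 5.9 + 2.1 + 5.8 + 5.2 + 2.5) / 8 = 35.9000 / 8 = 4.4875
LCL = X̄̄ − A₂·R̄ = 58.0000 − 0.729 × 4.4875 = 54.7286

54.73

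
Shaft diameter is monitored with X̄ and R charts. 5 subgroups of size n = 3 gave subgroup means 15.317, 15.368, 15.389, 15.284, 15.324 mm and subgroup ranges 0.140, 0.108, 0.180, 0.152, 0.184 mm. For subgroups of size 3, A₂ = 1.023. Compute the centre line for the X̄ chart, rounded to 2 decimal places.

X̄̄ = (15.317 + 15.368 + 15.389 + 15.284 + 15.324) / 5 = 76.6820 / 5 = 15.3364
CL = X̄̄ = 15.3364

15.34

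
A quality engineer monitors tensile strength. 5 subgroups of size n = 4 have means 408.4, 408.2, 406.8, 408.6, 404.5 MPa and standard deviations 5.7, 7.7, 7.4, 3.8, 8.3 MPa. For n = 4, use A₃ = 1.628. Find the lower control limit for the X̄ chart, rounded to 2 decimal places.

X̄̄ = (408.4 + 408.2 + 406.8 + 408.6 + 404.5) / 5 = 407.3000
s̄ = (5.7 + 7.7 + 7.4 + 3.8 + 8.3) / 5 = 6.5800
LCL = X̄̄ − A₃·s̄ = 407.3000 − 1.628 × 6.5800 = 396.5878

396.59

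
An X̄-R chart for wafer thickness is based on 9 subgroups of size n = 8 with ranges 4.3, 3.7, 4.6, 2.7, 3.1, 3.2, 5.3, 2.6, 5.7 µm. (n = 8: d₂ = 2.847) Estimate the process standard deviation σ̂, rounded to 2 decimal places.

1.37

R̄ = (4.3 + 3.7 + 4.6 + 2.7 + 3.1 + 3.2 + 5.3 + 2.6 + 5.7) / 9 = 3.9111
σ̂ = R̄ / d₂ = 3.9111 / 2.847 = 1.3738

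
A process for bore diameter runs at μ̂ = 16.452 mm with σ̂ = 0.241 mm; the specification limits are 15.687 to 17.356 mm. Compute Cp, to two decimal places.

Cp = (USL − LSL) / (6σ̂) = (17.356 − 15.687) / (6 × 0.241) = 1.6690 / 1.4460 = 1.1542

1.15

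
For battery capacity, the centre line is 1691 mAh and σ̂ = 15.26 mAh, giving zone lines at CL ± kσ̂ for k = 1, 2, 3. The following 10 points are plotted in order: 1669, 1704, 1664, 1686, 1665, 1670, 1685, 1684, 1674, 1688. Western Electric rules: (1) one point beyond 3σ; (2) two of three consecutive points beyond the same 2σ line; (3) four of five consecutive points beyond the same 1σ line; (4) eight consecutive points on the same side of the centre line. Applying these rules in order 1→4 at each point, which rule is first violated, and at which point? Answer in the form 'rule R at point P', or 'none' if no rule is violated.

Zone of each point (C = within 1σ̂, B = 1σ̂–2σ̂, A = 2σ̂–3σ̂, * = beyond 3σ̂; sign = side of CL): 1:-B, 2:+C, 3:-B, 4:-C, 5:-B, 6:-B, 7:-C, 8:-C, 9:-B, 10:-C
Rule 4 (eight consecutive points on the same side of the centre line) is satisfied at point 10.

rule 4 at point 10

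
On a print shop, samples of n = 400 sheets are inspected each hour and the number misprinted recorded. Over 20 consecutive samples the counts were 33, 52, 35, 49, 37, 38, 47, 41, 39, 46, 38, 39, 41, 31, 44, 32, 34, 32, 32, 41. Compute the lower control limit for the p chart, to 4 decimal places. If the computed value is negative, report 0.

p̄ = Σdᵢ / (k·n) = 781 / (20 × 400) = 0.09763
LCL = p̄ − 3·√(p̄(1−p̄)/n) = 0.09763 − 3 × 0.01484 = 0.05310

0.0531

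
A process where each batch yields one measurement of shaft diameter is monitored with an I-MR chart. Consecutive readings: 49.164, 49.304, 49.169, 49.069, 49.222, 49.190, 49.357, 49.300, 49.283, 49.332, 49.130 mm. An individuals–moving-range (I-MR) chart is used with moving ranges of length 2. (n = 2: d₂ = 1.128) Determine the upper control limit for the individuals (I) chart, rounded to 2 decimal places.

X̄ = (49.164 + 49.304 + 49.169 + 49.069 + 49.222 + 49.190 + 49.357 + 49.300 + 49.283 + 49.332 + 49.130) / 11 = 49.2291
Moving ranges: 0.140, 0.135, 0.100, 0.153, 0.032, 0.167, 0.057, 0.017, 0.049, 0.202; M̄R̄ = 1.0520 / 10 = 0.1052
UCL = X̄ + 3·M̄R̄/d₂ = 49.2291 + 3 × 0.1052 / 1.128 = 49.5089

49.51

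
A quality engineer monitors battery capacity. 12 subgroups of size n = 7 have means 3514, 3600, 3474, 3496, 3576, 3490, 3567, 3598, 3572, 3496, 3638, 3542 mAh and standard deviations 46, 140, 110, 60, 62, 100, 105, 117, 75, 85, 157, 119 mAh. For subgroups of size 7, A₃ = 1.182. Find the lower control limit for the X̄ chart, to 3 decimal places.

X̄̄ = (3514 + 3600 + 3474 + 3496 + 3576 + 3490 + 3567 + 3598 + 3572 + 3496 + 3638 + 3542) / 12 = 3546.9167
s̄ = (46 + 140 + 110 + 60 + 62 + 100 + 105 + 117 + 75 + 85 + 157 + 119) / 12 = 98.0000
LCL = X̄̄ − A₃·s̄ = 3546.9167 − 1.182 × 98.0000 = 3431.0807

3431.081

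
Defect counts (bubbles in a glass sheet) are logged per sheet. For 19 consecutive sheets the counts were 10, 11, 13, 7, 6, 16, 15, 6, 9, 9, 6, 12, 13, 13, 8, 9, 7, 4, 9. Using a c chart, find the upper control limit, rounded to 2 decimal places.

c̄ = (10 + 11 + 13 + 7 + 6 + 16 + 15 + 6 + 9 + 9 + 6 + 12 + 13 + 13 + 8 + 9 + 7 + 4 + 9) / 19 = 183 / 19 = 9.6316
UCL = c̄ + 3√c̄ = 9.6316 + 3 × √9.6316 = 9.6316 + 3 × 3.1035 = 18.9420

18.94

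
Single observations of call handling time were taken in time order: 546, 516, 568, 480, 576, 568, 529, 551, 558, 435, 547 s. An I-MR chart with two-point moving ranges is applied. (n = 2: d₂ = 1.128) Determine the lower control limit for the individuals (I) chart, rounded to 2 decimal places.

X̄ = (546 + 516 + 568 + 480 + 576 + 568 + 529 + 551 + 558 + 435 + 547) / 11 = 534.0000
Moving ranges: 30, 52, 88, 96, 8, 39, 22, 7, 123, 112; M̄R̄ = 577.0000 / 10 = 57.7000
LCL = X̄ − 3·M̄R̄/d₂ = 534.0000 − 3 × 57.7000 / 1.128 = 380.5426

380.54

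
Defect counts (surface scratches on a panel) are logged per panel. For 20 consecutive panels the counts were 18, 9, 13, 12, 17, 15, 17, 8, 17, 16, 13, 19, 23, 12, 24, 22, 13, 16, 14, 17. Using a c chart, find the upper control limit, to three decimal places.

27.656

c̄ = (18 + 9 + 13 + 12 + 17 + 15 + 17 + 8 + 17 + 16 + 13 + 19 + 23 + 12 + 24 + 22 + 13 + 16 + 14 + 17) / 20 = 315 / 20 = 15.7500
UCL = c̄ + 3√c̄ = 15.7500 + 3 × √15.7500 = 15.7500 + 3 × 3.9686 = 27.6559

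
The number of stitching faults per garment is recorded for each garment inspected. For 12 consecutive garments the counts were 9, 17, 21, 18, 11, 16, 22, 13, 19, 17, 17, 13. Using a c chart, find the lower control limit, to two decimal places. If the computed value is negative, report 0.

c̄ = (9 + 17 + 21 + 18 + 11 + 16 + 22 + 13 + 19 + 17 + 17 + 13) / 12 = 193 / 12 = 16.0833
LCL = c̄ − 3√c̄ = 16.0833 − 3 × 4.0104 = 4.0521

4.05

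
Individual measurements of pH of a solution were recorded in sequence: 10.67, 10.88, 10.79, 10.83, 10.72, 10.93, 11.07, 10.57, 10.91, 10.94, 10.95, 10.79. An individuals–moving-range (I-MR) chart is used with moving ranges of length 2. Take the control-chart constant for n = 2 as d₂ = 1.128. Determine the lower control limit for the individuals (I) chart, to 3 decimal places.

X̄ = (10.67 + 10.88 + 10.79 + 10.83 + 10.72 + 10.93 + 11.07 + 10.57 + 10.91 + 10.94 + 10.95 + 10.79) / 12 = 10.8375
Moving ranges: 0.21, 0.09, 0.04, 0.11, 0.21, 0.14, 0.50, 0.34, 0.03, 0.01, 0.16; M̄R̄ = 1.8400 / 11 = 0.1673
LCL = X̄ − 3·M̄R̄/d₂ = 10.8375 − 3 × 0.1673 / 1.128 = 10.3926

10.393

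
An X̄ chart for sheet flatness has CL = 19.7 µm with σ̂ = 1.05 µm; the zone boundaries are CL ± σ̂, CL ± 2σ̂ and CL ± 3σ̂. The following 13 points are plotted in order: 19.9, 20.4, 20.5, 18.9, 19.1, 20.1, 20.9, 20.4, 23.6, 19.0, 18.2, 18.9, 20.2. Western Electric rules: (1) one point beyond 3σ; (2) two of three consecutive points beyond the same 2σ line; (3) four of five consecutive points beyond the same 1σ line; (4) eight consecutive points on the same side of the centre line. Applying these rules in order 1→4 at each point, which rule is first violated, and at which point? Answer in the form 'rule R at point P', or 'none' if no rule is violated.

Zone of each point (C = within 1σ̂, B = 1σ̂–2σ̂, A = 2σ̂–3σ̂, * = beyond 3σ̂; sign = side of CL): 1:+C, 2:+C, 3:+C, 4:-C, 5:-C, 6:+C, 7:+B, 8:+C, 9:+*, 10:-C, 11:-B, 12:-C, 13:+C
Rule 1 (one point beyond the 3σ limits) is satisfied at point 9.

rule 1 at point 9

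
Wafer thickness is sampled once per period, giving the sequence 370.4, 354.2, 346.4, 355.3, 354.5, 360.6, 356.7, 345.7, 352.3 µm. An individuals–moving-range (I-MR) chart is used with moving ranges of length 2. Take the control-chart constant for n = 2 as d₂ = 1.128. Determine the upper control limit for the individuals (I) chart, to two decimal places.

375.50

X̄ = (370.4 + 354.2 + 346.4 + 355.3 + 354.5 + 360.6 + 356.7 + 345.7 + 352.3) / 9 = 355.1222
Moving ranges: 16.2, 7.8, 8.9, 0.8, 6.1, 3.9, 11.0, 6.6; M̄R̄ = 61.3000 / 8 = 7.6625
UCL = X̄ + 3·M̄R̄/d₂ = 355.1222 + 3 × 7.6625 / 1.128 = 375.5012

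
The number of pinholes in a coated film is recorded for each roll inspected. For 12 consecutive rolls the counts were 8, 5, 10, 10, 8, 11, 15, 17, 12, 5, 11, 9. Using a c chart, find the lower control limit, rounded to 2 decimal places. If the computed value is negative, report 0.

0.56

c̄ = (8 + 5 + 10 + 10 + 8 + 11 + 15 + 17 + 12 + 5 + 11 + 9) / 12 = 121 / 12 = 10.0833
LCL = c̄ − 3√c̄ = 10.0833 − 3 × 3.1754 = 0.5571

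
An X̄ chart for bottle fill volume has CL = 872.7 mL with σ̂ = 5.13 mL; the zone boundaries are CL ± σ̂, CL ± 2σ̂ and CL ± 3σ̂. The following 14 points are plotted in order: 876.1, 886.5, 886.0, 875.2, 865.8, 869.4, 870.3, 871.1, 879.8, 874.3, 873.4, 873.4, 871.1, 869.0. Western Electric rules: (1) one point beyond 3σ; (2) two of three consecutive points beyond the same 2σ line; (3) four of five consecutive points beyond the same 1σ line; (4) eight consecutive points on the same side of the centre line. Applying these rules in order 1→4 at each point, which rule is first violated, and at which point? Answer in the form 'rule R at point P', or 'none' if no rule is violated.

Zone of each point (C = within 1σ̂, B = 1σ̂–2σ̂, A = 2σ̂–3σ̂, * = beyond 3σ̂; sign = side of CL): 1:+C, 2:+A, 3:+A, 4:+C, 5:-B, 6:-C, 7:-C, 8:-C, 9:+B, 10:+C, 11:+C, 12:+C, 13:-C, 14:-C
Rule 2 (two of three consecutive points beyond the same 2σ limit) is satisfied at point 3.

rule 2 at point 3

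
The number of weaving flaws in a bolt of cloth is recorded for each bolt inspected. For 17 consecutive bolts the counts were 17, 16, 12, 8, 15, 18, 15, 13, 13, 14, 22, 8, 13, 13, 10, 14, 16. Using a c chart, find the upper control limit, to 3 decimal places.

25.143

c̄ = (17 + 16 + 12 + 8 + 15 + 18 + 15 + 13 + 13 + 14 + 22 + 8 + 13 + 13 + 10 + 14 + 16) / 17 = 237 / 17 = 13.9412
UCL = c̄ + 3√c̄ = 13.9412 + 3 × √13.9412 = 13.9412 + 3 × 3.7338 = 25.1425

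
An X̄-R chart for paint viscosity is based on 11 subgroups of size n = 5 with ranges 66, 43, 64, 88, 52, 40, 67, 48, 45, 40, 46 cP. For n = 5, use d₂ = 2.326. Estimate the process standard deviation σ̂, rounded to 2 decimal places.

23.41

R̄ = (66 + 43 + 64 + 88 + 52 + 40 + 67 + 48 + 45 + 40 + 46) / 11 = 54.4545
σ̂ = R̄ / d₂ = 54.4545 / 2.326 = 23.4112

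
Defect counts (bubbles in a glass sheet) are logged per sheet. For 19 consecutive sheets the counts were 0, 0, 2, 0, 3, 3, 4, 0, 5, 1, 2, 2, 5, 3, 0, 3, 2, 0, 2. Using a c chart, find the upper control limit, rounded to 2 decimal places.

c̄ = (0 + 0 + 2 + 0 + 3 + 3 + 4 + 0 + 5 + 1 + 2 + 2 + 5 + 3 + 0 + 3 + 2 + 0 + 2) / 19 = 37 / 19 = 1.9474
UCL = c̄ + 3√c̄ = 1.9474 + 3 × √1.9474 = 1.9474 + 3 × 1.3955 = 6.1338

6.13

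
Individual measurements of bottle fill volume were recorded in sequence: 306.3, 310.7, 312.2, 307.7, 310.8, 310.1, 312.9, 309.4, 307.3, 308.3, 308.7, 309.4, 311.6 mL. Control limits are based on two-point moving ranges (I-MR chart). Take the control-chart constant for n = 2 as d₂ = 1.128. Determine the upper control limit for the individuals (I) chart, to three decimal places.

X̄ = (306.3 + 310.7 + 312.2 + 307.7 + 310.8 + 310.1 + 312.9 + 309.4 + 307.3 + 308.3 + 308.7 + 309.4 + 311.6) / 13 = 309.6462
Moving ranges: 4.4, 1.5, 4.5, 3.1, 0.7, 2.8, 3.5, 2.1, 1.0, 0.4, 0.7, 2.2; M̄R̄ = 26.9000 / 12 = 2.2417
UCL = X̄ + 3·M̄R̄/d₂ = 309.6462 + 3 × 2.2417 / 1.128 = 315.6080

315.608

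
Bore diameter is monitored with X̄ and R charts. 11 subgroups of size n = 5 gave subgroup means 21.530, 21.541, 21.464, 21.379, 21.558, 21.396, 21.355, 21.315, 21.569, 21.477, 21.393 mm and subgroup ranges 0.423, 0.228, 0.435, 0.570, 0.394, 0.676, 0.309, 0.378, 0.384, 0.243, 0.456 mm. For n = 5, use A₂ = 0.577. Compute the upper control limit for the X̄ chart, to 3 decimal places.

X̄̄ = (21.530 + 21.541 + 21.464 + 21.379 + 21.558 + 21.396 + 21.355 + 21.315 + 21.569 + 21.477 + 21.393) / 11 = 235.9770 / 11 = 21.4525
R̄ = (0.423 + 0.228 + 0.435 + 0.570 + 0.394 + 0.676 + 0.309 + 0.378 + 0.384 + 0.243 + 0.456) / 11 = 4.4960 / 11 = 0.4087
UCL = X̄̄ + A₂·R̄ = 21.4525 + 0.577 × 0.4087 = 21.6883

21.688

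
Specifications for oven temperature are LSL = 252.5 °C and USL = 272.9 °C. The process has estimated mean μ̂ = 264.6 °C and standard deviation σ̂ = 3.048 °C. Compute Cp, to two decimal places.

1.12

Cp = (USL − LSL) / (6σ̂) = (272.9 − 252.5) / (6 × 3.048) = 20.4000 / 18.2880 = 1.1155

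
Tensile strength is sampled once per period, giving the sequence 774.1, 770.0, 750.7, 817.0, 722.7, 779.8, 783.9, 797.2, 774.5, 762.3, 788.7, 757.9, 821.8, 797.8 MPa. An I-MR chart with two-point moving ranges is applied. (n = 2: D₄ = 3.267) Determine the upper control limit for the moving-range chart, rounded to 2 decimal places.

110.20

Moving ranges: 4.1, 19.3, 66.3, 94.3, 57.1, 4.1, 13.3, 22.7, 12.2, 26.4, 30.8, 63.9, 24.0; M̄R̄ = 438.5000 / 13 = 33.7308
UCL_MR = D₄·M̄R̄ = 3.267 × 33.7308 = 110.1984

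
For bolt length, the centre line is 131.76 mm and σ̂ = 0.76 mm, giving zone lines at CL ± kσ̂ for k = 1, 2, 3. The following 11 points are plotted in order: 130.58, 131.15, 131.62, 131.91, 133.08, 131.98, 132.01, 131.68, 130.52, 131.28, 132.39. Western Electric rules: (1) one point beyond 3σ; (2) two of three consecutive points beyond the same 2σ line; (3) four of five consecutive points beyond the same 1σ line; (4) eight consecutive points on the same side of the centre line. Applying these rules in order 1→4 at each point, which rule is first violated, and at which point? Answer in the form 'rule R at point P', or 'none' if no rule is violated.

none

Zone of each point (C = within 1σ̂, B = 1σ̂–2σ̂, A = 2σ̂–3σ̂, * = beyond 3σ̂; sign = side of CL): 1:-B, 2:-C, 3:-C, 4:+C, 5:+B, 6:+C, 7:+C, 8:-C, 9:-B, 10:-C, 11:+C
No rule fires across all 11 points.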